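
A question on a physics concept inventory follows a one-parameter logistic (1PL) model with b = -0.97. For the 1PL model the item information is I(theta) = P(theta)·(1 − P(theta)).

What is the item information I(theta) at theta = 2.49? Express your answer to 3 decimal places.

0.030

P = 1/(1+e^{-3.4600}) = 0.9695
P(1−P) = 0.9695 × 0.0305 = 0.0295
I = P(1−P) = 0.02954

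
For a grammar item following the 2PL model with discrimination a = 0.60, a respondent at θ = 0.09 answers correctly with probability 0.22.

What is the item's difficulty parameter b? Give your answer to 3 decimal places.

2.199

P(θ) = 1 / (1 + exp(−a(θ − b)))
logit(0.22) = ln(0.22/0.78) = -1.2657
b = θ − logit/(a) = 0.09 − (-1.2657)/0.6000 = 2.1994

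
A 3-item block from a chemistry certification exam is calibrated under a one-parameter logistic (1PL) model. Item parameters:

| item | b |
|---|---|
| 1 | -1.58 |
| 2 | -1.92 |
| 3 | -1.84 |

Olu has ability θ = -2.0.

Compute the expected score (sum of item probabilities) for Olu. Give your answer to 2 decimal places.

1.34

P(θ) = 1 / (1 + exp(−(θ − b)))
P_1 = 1/(1+e^{0.4200}) = 0.3965
P_2 = 1/(1+e^{0.0800}) = 0.4800
P_3 = 1/(1+e^{0.1600}) = 0.4601
E[score] = 0.3965 + 0.4800 + 0.4601 = 1.3366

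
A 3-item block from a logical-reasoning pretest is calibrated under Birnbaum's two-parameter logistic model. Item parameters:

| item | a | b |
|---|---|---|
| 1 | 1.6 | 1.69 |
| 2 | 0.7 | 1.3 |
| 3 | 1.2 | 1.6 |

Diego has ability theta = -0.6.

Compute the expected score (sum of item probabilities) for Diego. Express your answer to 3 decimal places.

P(theta) = 1 / (1 + exp(−a(theta − b)))
P_1 = 1/(1+e^{3.6640}) = 0.0250
P_2 = 1/(1+e^{1.3300}) = 0.2092
P_3 = 1/(1+e^{2.6400}) = 0.0666
E[score] = 0.0250 + 0.2092 + 0.0666 = 0.3008

0.301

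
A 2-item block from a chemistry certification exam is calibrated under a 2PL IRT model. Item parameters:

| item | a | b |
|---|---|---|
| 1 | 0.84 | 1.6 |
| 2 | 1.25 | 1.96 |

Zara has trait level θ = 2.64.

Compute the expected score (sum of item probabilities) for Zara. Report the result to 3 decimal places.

1.406

P(θ) = 1 / (1 + exp(−a(θ − b)))
P_1 = 1/(1+e^{-0.8736}) = 0.7055
P_2 = 1/(1+e^{-0.8500}) = 0.7006
E[score] = 0.7055 + 0.7006 = 1.4061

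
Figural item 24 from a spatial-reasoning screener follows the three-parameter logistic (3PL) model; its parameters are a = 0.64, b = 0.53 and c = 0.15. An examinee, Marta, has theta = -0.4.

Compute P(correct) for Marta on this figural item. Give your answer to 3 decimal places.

0.452

P(theta) = c + (1 − c) · 1 / (1 + exp(−a(theta − b)))
Exponent: 0.64 × (-0.4 − 0.53) = -0.5952
1/(1 + e^{0.5952}) = 0.3554
P = 0.15 + 0.85 × 0.3554 = 0.4521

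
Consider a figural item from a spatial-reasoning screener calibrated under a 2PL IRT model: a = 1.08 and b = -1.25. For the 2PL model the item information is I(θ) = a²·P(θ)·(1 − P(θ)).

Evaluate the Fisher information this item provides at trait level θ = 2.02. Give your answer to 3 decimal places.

P = 1/(1+e^{-3.5316}) = 0.9716
P(1−P) = 0.9716 × 0.0284 = 0.0276
I = a² × P(1−P) = 1.08² × 0.0276 = 0.03221

0.032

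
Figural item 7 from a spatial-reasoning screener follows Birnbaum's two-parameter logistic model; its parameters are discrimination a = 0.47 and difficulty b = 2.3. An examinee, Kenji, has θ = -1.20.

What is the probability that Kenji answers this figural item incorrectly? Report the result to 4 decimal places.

0.8382

P(θ) = 1 / (1 + exp(−a(θ − b)))
Exponent: 0.47 × (-1.20 − 2.3) = -1.6450
1/(1 + e^{1.6450}) = 0.1618
P(incorrect) = 1 − 0.1618 = 0.8382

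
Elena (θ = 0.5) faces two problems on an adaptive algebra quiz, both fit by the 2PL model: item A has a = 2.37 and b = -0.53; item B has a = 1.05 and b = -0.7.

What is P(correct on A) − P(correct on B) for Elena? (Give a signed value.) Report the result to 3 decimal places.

0.141

P(θ) = 1 / (1 + exp(−a(θ − b)))
P_A = 0.9199
P_B = 0.7790
P_A − P_B = 0.1409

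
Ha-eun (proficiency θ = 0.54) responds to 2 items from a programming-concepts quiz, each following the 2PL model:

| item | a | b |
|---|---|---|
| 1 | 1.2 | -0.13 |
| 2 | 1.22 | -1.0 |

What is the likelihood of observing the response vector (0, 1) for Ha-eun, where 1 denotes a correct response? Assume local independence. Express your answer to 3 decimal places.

P(θ) = 1 / (1 + exp(−a(θ − b)))
P_1 = 1/(1+e^{-0.8040}) = 0.6908
P_2 = 1/(1+e^{-1.8788}) = 0.8675
L = (1−P_1) × P_2 = 0.3092 × 0.8675 = 0.26820

0.268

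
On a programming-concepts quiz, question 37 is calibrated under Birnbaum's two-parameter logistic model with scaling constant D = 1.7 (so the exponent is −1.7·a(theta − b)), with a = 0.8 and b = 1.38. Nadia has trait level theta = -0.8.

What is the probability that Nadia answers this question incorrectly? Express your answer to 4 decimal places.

P(theta) = 1 / (1 + exp(−D·a(theta − b)))
Exponent: 1.7 × 0.8 × (-0.8 − 1.38) = -2.9648
1/(1 + e^{2.9648}) = 0.0490
P = 0.0490
P(incorrect) = 1 − 0.0490 = 0.9510

0.9510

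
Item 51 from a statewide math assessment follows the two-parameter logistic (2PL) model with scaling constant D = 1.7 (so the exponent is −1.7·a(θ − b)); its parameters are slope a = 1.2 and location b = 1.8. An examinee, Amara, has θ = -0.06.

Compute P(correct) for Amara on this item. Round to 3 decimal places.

P(θ) = 1 / (1 + exp(−D·a(θ − b)))
Exponent: 1.7 × 1.2 × (-0.06 − 1.8) = -3.7944
1/(1 + e^{3.7944}) = 0.0220
P = 0.0220

0.022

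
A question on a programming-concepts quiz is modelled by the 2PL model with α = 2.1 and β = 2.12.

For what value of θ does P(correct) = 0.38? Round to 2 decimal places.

P(θ) = 1 / (1 + exp(−α(θ − β)))
logit = ln(0.3800/0.6200) = -0.4895
θ = β + logit/(α) = 2.12 + (-0.4895)/2.1000 = 1.8869

1.89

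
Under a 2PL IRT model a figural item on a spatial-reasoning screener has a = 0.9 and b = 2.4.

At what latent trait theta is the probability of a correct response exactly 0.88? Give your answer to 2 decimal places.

P(theta) = 1 / (1 + exp(−a(theta − b)))
logit = ln(0.8800/0.1200) = 1.9924
theta = b + logit/(a) = 2.4 + 1.9924/0.9000 = 4.6138

4.61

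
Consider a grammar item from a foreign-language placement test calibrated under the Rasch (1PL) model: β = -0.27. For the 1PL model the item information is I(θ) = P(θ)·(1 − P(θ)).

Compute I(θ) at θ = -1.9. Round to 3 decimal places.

P = 1/(1+e^{1.6300}) = 0.1638
P(1−P) = 0.1638 × 0.8362 = 0.1370
I = P(1−P) = 0.13699

0.137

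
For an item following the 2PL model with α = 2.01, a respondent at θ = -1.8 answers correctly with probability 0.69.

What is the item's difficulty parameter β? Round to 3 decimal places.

-2.198

P(θ) = 1 / (1 + exp(−α(θ − β)))
logit(0.69) = ln(0.69/0.31) = 0.8001
β = θ − logit/(α) = -1.8 − 0.8001/2.0100 = -2.1981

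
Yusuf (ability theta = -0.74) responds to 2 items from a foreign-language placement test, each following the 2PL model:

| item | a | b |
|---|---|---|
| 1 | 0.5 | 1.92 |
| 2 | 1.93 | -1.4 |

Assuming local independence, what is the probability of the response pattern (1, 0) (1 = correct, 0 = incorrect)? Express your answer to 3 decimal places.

P(theta) = 1 / (1 + exp(−a(theta − b)))
P_1 = 1/(1+e^{1.3300}) = 0.2092
P_2 = 1/(1+e^{-1.2738}) = 0.7814
L = P_1 × (1−P_2) = 0.2092 × 0.2186 = 0.04572

0.046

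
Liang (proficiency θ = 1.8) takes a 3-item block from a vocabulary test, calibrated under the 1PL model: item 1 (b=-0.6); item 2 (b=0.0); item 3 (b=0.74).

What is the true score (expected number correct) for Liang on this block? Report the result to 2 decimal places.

P(θ) = 1 / (1 + exp(−(θ − b)))
P_1 = 1/(1+e^{-2.4000}) = 0.9168
P_2 = 1/(1+e^{-1.8000}) = 0.8581
P_3 = 1/(1+e^{-1.0600}) = 0.7427
E[score] = 0.9168 + 0.8581 + 0.7427 = 2.5177

2.52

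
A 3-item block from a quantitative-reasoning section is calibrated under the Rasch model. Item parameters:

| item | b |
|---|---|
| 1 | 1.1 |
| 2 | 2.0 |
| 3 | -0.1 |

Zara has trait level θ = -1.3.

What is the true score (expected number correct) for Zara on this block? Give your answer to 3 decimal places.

0.350

P(θ) = 1 / (1 + exp(−(θ − b)))
P_1 = 1/(1+e^{2.4000}) = 0.0832
P_2 = 1/(1+e^{3.3000}) = 0.0356
P_3 = 1/(1+e^{1.2000}) = 0.2315
E[score] = 0.0832 + 0.0356 + 0.2315 = 0.3502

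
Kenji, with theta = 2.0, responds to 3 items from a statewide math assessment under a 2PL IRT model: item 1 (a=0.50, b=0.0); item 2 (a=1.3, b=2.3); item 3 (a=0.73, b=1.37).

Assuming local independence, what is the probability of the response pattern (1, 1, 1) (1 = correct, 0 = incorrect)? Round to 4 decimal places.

P(theta) = 1 / (1 + exp(−a(theta − b)))
P_1 = 1/(1+e^{-1.0000}) = 0.7311
P_2 = 1/(1+e^{0.3900}) = 0.4037
P_3 = 1/(1+e^{-0.4599}) = 0.6130
L = P_1 × P_2 × P_3 = 0.7311 × 0.4037 × 0.6130 = 0.18092

0.1809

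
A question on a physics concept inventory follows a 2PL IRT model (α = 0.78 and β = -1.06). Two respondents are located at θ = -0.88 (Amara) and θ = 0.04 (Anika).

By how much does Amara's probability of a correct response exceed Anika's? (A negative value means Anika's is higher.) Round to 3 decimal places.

-0.167

P(θ) = 1 / (1 + exp(−α(θ − β)))
P(Amara) = 0.5350  [exponent 0.1404]
P(Anika) = 0.7022  [exponent 0.8580]
Difference = 0.5350 − 0.7022 = -0.1672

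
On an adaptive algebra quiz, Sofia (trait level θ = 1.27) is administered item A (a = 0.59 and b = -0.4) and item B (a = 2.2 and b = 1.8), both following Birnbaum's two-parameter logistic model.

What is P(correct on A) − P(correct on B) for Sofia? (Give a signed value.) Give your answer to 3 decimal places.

P(θ) = 1 / (1 + exp(−a(θ − b)))
P_A = 0.7282
P_B = 0.2376
P_A − P_B = 0.4906

0.491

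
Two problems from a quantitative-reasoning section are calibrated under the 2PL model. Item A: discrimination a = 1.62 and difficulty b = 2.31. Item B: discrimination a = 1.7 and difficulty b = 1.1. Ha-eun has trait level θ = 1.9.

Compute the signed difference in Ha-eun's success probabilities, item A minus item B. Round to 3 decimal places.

-0.456

P(θ) = 1 / (1 + exp(−a(θ − b)))
P_A = 0.3398
P_B = 0.7958
P_A − P_B = -0.4560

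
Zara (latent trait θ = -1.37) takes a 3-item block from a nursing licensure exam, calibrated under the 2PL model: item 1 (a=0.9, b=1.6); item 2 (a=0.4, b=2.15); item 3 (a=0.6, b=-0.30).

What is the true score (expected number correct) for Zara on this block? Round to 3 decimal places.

P(θ) = 1 / (1 + exp(−a(θ − b)))
P_1 = 1/(1+e^{2.6730}) = 0.0646
P_2 = 1/(1+e^{1.4080}) = 0.1965
P_3 = 1/(1+e^{0.6420}) = 0.3448
E[score] = 0.0646 + 0.1965 + 0.3448 = 0.6059

0.606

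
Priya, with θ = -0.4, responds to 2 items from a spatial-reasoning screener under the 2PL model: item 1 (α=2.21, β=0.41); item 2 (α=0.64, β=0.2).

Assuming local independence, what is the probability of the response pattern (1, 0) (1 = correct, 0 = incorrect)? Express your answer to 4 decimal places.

P(θ) = 1 / (1 + exp(−α(θ − β)))
P_1 = 1/(1+e^{1.7901}) = 0.1431
P_2 = 1/(1+e^{0.3840}) = 0.4052
L = P_1 × (1−P_2) = 0.1431 × 0.5948 = 0.08510

0.0851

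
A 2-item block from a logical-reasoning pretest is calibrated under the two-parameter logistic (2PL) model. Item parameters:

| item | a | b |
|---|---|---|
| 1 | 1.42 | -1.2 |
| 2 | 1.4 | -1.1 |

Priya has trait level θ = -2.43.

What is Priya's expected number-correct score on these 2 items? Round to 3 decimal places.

P(θ) = 1 / (1 + exp(−a(θ − b)))
P_1 = 1/(1+e^{1.7466}) = 0.1485
P_2 = 1/(1+e^{1.8620}) = 0.1345
E[score] = 0.1485 + 0.1345 = 0.2829

0.283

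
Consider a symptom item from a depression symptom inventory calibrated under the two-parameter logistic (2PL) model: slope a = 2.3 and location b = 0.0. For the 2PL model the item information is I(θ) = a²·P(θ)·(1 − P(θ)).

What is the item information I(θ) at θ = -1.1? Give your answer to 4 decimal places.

P = 1/(1+e^{2.5300}) = 0.0738
P(1−P) = 0.0738 × 0.9262 = 0.0683
I = a² × P(1−P) = 2.3² × 0.0683 = 0.36151

0.3615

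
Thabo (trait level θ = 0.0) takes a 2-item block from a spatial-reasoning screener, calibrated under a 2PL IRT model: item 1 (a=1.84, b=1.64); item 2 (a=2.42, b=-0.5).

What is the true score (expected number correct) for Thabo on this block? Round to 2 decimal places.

P(θ) = 1 / (1 + exp(−a(θ − b)))
P_1 = 1/(1+e^{3.0176}) = 0.0466
P_2 = 1/(1+e^{-1.2100}) = 0.7703
E[score] = 0.0466 + 0.7703 = 0.8169

0.82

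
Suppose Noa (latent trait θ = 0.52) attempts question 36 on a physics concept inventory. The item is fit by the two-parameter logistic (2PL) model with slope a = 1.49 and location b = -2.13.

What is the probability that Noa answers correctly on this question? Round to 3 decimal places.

P(θ) = 1 / (1 + exp(−a(θ − b)))
Exponent: 1.49 × (0.52 − (-2.13)) = 3.9485
1/(1 + e^{-3.9485}) = 0.9811

0.981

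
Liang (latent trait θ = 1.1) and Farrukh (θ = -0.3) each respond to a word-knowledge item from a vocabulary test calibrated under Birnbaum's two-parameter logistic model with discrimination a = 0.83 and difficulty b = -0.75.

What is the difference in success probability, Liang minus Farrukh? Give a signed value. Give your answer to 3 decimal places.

0.231

P(θ) = 1 / (1 + exp(−a(θ − b)))
P(Liang) = 0.8228  [exponent 1.5355]
P(Farrukh) = 0.5923  [exponent 0.3735]
Difference = 0.8228 − 0.5923 = 0.2305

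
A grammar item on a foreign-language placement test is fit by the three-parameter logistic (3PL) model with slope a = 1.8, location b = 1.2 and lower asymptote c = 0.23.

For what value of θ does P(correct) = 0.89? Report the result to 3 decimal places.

P(θ) = c + (1 − c) · 1 / (1 + exp(−a(θ − b)))
Remove guessing floor: (0.89 − 0.23)/(1 − 0.23) = 0.8571
logit = ln(0.8571/0.1429) = 1.7918
θ = b + logit/(a) = 1.2 + 1.7918/1.8000 = 2.1954

2.195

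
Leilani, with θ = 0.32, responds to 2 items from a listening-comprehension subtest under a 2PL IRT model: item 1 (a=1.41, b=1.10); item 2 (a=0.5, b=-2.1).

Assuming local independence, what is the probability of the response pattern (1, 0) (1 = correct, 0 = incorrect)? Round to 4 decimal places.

0.0574

P(θ) = 1 / (1 + exp(−a(θ − b)))
P_1 = 1/(1+e^{1.0998}) = 0.2498
P_2 = 1/(1+e^{-1.2100}) = 0.7703
L = P_1 × (1−P_2) = 0.2498 × 0.2297 = 0.05737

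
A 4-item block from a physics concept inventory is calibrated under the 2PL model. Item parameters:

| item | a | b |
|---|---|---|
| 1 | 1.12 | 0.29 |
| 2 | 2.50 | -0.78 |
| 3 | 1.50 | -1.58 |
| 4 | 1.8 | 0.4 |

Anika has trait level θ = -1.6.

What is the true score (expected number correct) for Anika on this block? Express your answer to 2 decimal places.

0.74

P(θ) = 1 / (1 + exp(−a(θ − b)))
P_1 = 1/(1+e^{2.1168}) = 0.1075
P_2 = 1/(1+e^{2.0500}) = 0.1141
P_3 = 1/(1+e^{0.0300}) = 0.4925
P_4 = 1/(1+e^{3.6000}) = 0.0266
E[score] = 0.1075 + 0.1141 + 0.4925 + 0.0266 = 0.7406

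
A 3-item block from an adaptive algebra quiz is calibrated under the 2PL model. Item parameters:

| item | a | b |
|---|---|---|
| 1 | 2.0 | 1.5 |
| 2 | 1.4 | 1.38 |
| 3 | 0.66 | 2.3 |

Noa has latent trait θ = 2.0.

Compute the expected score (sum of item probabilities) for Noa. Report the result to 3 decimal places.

P(θ) = 1 / (1 + exp(−a(θ − b)))
P_1 = 1/(1+e^{-1.0000}) = 0.7311
P_2 = 1/(1+e^{-0.8680}) = 0.7043
P_3 = 1/(1+e^{0.1980}) = 0.4507
E[score] = 0.7311 + 0.7043 + 0.4507 = 1.8860

1.886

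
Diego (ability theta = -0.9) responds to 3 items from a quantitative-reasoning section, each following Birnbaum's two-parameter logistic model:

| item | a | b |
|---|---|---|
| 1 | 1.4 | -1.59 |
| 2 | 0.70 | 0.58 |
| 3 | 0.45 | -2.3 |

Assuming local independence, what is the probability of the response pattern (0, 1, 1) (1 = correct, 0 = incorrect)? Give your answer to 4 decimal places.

0.0471

P(theta) = 1 / (1 + exp(−a(theta − b)))
P_1 = 1/(1+e^{-0.9660}) = 0.7243
P_2 = 1/(1+e^{1.0360}) = 0.2619
P_3 = 1/(1+e^{-0.6300}) = 0.6525
L = (1−P_1) × P_2 × P_3 = 0.2757 × 0.2619 × 0.6525 = 0.04711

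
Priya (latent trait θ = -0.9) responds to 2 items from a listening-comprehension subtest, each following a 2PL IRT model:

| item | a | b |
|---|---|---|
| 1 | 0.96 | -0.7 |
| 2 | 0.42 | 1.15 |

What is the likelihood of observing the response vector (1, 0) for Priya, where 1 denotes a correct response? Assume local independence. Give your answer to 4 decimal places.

0.3178

P(θ) = 1 / (1 + exp(−a(θ − b)))
P_1 = 1/(1+e^{0.1920}) = 0.4521
P_2 = 1/(1+e^{0.8610}) = 0.2971
L = P_1 × (1−P_2) = 0.4521 × 0.7029 = 0.31780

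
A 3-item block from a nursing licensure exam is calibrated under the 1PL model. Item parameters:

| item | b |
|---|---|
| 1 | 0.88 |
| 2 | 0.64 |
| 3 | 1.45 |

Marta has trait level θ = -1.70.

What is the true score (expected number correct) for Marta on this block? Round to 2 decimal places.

P(θ) = 1 / (1 + exp(−(θ − b)))
P_1 = 1/(1+e^{2.5800}) = 0.0704
P_2 = 1/(1+e^{2.3400}) = 0.0879
P_3 = 1/(1+e^{3.1500}) = 0.0411
E[score] = 0.0704 + 0.0879 + 0.0411 = 0.1994

0.20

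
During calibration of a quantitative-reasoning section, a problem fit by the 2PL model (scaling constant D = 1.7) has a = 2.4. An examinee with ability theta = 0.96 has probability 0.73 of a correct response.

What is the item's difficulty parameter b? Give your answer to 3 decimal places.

0.716

P(theta) = 1 / (1 + exp(−D·a(theta − b)))
logit(0.73) = ln(0.73/0.27) = 0.9946
b = theta − logit/(1.7·a) = 0.96 − 0.9946/4.0800 = 0.7162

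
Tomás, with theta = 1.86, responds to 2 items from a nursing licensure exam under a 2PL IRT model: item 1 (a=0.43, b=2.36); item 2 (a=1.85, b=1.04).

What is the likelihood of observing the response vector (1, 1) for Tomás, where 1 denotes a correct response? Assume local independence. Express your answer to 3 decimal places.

P(theta) = 1 / (1 + exp(−a(theta − b)))
P_1 = 1/(1+e^{0.2150}) = 0.4465
P_2 = 1/(1+e^{-1.5170}) = 0.8201
L = P_1 × P_2 = 0.4465 × 0.8201 = 0.36614

0.366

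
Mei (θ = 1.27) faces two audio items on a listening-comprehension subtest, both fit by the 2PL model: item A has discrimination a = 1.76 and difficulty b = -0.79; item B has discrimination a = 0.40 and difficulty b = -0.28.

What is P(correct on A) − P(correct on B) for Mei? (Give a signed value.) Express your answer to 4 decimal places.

P(θ) = 1 / (1 + exp(−a(θ − b)))
P_A = 0.9741
P_B = 0.6502
P_A − P_B = 0.3238

0.3238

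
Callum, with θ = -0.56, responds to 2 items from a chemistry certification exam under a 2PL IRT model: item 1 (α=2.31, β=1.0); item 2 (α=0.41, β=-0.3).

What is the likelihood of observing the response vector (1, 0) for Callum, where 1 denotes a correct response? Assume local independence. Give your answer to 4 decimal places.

P(θ) = 1 / (1 + exp(−α(θ − β)))
P_1 = 1/(1+e^{3.6036}) = 0.0265
P_2 = 1/(1+e^{0.1066}) = 0.4734
L = P_1 × (1−P_2) = 0.0265 × 0.5266 = 0.01396

0.0140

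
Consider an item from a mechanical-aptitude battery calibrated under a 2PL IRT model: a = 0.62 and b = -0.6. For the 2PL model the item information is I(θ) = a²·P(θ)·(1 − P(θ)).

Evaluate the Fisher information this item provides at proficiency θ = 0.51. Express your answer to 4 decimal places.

0.0856

P = 1/(1+e^{-0.6882}) = 0.6656
P(1−P) = 0.6656 × 0.3344 = 0.2226
I = a² × P(1−P) = 0.62² × 0.2226 = 0.08556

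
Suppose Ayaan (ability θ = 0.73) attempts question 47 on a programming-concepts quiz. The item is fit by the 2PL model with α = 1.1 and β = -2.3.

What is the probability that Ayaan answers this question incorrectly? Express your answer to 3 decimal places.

P(θ) = 1 / (1 + exp(−α(θ − β)))
Exponent: 1.1 × (0.73 − (-2.3)) = 3.3330
1/(1 + e^{-3.3330}) = 0.9655
P(incorrect) = 1 − 0.9655 = 0.0345

0.034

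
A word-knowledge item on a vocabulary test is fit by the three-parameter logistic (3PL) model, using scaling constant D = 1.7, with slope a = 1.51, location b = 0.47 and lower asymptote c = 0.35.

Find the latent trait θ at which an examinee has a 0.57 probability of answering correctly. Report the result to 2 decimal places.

0.21

P(θ) = c + (1 − c) · 1 / (1 + exp(−D·a(θ − b)))
Remove guessing floor: (0.57 − 0.35)/(1 − 0.35) = 0.3385
logit = ln(0.3385/0.6615) = -0.6702
θ = b + logit/(1.7·a) = 0.47 + (-0.6702)/2.5670 = 0.2089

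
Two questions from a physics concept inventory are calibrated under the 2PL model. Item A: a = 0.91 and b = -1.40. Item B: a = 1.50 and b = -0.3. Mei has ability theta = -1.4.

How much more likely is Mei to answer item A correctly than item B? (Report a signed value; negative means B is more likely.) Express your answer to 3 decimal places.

P(theta) = 1 / (1 + exp(−a(theta − b)))
P_A = 0.5000
P_B = 0.1611
P_A − P_B = 0.3389

0.339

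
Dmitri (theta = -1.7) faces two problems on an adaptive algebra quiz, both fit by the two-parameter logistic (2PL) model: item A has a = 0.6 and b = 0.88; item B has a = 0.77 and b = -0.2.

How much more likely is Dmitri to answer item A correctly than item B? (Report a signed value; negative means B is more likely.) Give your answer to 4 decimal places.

-0.0642

P(theta) = 1 / (1 + exp(−a(theta − b)))
P_A = 0.1754
P_B = 0.2396
P_A − P_B = -0.0642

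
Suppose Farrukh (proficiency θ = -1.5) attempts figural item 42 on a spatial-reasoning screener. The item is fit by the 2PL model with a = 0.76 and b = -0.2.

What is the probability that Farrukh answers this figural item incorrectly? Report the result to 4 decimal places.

0.7287

P(θ) = 1 / (1 + exp(−a(θ − b)))
Exponent: 0.76 × (-1.5 − (-0.2)) = -0.9880
1/(1 + e^{0.9880}) = 0.2713
P(incorrect) = 1 − 0.2713 = 0.7287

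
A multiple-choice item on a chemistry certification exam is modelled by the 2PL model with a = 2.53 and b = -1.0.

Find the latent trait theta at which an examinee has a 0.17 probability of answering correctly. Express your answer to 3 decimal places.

P(theta) = 1 / (1 + exp(−a(theta − b)))
logit = ln(0.1700/0.8300) = -1.5856
theta = b + logit/(a) = -1.0 + (-1.5856)/2.5300 = -1.6267

-1.627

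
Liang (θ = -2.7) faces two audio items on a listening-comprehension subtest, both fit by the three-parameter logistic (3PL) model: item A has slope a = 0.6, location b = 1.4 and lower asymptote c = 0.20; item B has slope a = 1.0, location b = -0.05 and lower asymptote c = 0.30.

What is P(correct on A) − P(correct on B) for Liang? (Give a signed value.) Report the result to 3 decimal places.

-0.083

P(θ) = c + (1 − c) · 1 / (1 + exp(−a(θ − b)))
P_A = 0.2630
P_B = 0.3462
P_A − P_B = -0.0832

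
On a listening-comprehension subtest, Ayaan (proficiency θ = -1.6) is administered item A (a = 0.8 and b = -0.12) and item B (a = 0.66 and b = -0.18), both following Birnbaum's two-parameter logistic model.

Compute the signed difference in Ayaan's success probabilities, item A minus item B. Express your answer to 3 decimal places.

P(θ) = 1 / (1 + exp(−a(θ − b)))
P_A = 0.2343
P_B = 0.2815
P_A − P_B = -0.0471

-0.047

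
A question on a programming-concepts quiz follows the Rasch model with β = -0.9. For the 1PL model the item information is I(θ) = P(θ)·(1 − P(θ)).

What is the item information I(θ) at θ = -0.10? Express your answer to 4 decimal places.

P = 1/(1+e^{-0.8000}) = 0.6900
P(1−P) = 0.6900 × 0.3100 = 0.2139
I = P(1−P) = 0.21391

0.2139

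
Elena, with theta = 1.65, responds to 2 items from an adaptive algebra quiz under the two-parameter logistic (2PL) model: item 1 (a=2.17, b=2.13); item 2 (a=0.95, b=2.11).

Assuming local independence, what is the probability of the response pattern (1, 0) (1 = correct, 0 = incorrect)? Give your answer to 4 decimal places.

P(theta) = 1 / (1 + exp(−a(theta − b)))
P_1 = 1/(1+e^{1.0416}) = 0.2608
P_2 = 1/(1+e^{0.4370}) = 0.3925
L = P_1 × (1−P_2) = 0.2608 × 0.6075 = 0.15847

0.1585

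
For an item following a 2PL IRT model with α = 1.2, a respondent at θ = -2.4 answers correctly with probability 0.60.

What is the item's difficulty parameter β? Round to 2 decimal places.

-2.74

P(θ) = 1 / (1 + exp(−α(θ − β)))
logit(0.60) = ln(0.60/0.40) = 0.4055
β = θ − logit/(α) = -2.4 − 0.4055/1.2000 = -2.7379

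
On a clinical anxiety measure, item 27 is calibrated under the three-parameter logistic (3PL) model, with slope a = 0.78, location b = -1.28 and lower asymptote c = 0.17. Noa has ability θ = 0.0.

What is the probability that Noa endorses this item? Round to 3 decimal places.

P(θ) = c + (1 − c) · 1 / (1 + exp(−a(θ − b)))
Exponent: 0.78 × (0.0 − (-1.28)) = 0.9984
1/(1 + e^{-0.9984}) = 0.7307
P = 0.17 + 0.83 × 0.7307 = 0.7765

0.777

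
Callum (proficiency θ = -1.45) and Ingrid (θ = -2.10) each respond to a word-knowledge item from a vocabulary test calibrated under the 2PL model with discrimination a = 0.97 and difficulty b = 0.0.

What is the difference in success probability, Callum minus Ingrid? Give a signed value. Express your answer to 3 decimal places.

P(θ) = 1 / (1 + exp(−a(θ − b)))
P(Callum) = 0.1968  [exponent -1.4065]
P(Ingrid) = 0.1154  [exponent -2.0370]
Difference = 0.1968 − 0.1154 = 0.0814

0.081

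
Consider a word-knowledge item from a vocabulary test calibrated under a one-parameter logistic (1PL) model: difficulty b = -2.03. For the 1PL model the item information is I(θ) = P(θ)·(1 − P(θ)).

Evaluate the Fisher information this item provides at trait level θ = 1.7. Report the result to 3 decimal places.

P = 1/(1+e^{-3.7300}) = 0.9766
P(1−P) = 0.9766 × 0.0234 = 0.0229
I = P(1−P) = 0.02288

0.023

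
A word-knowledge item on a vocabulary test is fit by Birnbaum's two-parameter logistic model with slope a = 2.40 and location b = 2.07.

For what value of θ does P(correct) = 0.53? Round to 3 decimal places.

2.120

P(θ) = 1 / (1 + exp(−a(θ − b)))
logit = ln(0.5300/0.4700) = 0.1201
θ = b + logit/(a) = 2.07 + 0.1201/2.4000 = 2.1201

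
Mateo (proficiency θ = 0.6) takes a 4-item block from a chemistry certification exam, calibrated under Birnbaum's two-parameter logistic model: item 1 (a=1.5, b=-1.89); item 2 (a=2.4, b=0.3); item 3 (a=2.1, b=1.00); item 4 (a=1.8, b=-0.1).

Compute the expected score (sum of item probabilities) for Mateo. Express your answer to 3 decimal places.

2.730

P(θ) = 1 / (1 + exp(−a(θ − b)))
P_1 = 1/(1+e^{-3.7350}) = 0.9767
P_2 = 1/(1+e^{-0.7200}) = 0.6726
P_3 = 1/(1+e^{0.8400}) = 0.3015
P_4 = 1/(1+e^{-1.2600}) = 0.7790
E[score] = 0.9767 + 0.6726 + 0.3015 + 0.7790 = 2.7299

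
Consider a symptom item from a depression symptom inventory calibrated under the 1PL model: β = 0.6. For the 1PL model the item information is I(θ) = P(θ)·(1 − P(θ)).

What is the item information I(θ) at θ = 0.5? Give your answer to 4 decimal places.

P = 1/(1+e^{0.1000}) = 0.4750
P(1−P) = 0.4750 × 0.5250 = 0.2494
I = P(1−P) = 0.24938

0.2494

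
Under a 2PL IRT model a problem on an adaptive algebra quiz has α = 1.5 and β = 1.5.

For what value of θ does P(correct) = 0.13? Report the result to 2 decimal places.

P(θ) = 1 / (1 + exp(−α(θ − β)))
logit = ln(0.1300/0.8700) = -1.9010
θ = β + logit/(α) = 1.5 + (-1.9010)/1.5000 = 0.2327

0.23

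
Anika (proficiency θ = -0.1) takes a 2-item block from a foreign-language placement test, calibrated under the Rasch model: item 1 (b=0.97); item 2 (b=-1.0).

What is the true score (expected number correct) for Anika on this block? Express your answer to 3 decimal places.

0.966

P(θ) = 1 / (1 + exp(−(θ − b)))
P_1 = 1/(1+e^{1.0700}) = 0.2554
P_2 = 1/(1+e^{-0.9000}) = 0.7109
E[score] = 0.2554 + 0.7109 = 0.9664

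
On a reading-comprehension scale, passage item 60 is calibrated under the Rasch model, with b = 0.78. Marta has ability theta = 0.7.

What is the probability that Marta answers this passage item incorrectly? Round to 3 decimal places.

P(theta) = 1 / (1 + exp(−(theta − b)))
Exponent: (0.7 − 0.78) = -0.0800
1/(1 + e^{0.0800}) = 0.4800
P = 0.4800
P(incorrect) = 1 − 0.4800 = 0.5200

0.520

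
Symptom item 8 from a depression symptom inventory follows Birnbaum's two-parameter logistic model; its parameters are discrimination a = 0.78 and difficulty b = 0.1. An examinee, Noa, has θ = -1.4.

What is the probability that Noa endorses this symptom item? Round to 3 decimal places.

0.237

P(θ) = 1 / (1 + exp(−a(θ − b)))
Exponent: 0.78 × (-1.4 − 0.1) = -1.1700
1/(1 + e^{1.1700}) = 0.2369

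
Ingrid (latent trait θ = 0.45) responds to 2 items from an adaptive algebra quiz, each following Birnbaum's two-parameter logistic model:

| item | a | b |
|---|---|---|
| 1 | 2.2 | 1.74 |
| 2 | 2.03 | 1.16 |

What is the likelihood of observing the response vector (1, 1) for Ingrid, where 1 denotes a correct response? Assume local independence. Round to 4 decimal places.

0.0106

P(θ) = 1 / (1 + exp(−a(θ − b)))
P_1 = 1/(1+e^{2.8380}) = 0.0553
P_2 = 1/(1+e^{1.4413}) = 0.1913
L = P_1 × P_2 = 0.0553 × 0.1913 = 0.01058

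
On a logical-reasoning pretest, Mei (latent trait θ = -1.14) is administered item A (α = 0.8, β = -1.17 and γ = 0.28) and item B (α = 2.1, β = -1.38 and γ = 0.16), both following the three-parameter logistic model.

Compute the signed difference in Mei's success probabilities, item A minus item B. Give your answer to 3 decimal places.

-0.039

P(θ) = γ + (1 − γ) · 1 / (1 + exp(−α(θ − β)))
P_A = 0.6443
P_B = 0.6837
P_A − P_B = -0.0393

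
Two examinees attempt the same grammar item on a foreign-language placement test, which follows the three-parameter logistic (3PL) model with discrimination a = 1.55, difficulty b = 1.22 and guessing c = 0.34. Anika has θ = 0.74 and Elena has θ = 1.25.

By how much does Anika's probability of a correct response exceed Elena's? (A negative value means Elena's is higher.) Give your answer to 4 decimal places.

P(θ) = c + (1 − c) · 1 / (1 + exp(−a(θ − b)))
P(Anika) = 0.5526  [exponent -0.7440]
P(Elena) = 0.6777  [exponent 0.0465]
Difference = 0.5526 − 0.6777 = -0.1251

-0.1251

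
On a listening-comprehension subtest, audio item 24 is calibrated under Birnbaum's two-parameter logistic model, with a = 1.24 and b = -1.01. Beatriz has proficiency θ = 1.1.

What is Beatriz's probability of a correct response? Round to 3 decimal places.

P(θ) = 1 / (1 + exp(−a(θ − b)))
Exponent: 1.24 × (1.1 − (-1.01)) = 2.6164
1/(1 + e^{-2.6164}) = 0.9319

0.932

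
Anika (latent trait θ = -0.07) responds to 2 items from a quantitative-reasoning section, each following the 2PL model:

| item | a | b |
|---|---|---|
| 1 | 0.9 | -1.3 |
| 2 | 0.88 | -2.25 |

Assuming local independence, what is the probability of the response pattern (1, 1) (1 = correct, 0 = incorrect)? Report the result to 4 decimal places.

0.6553

P(θ) = 1 / (1 + exp(−a(θ − b)))
P_1 = 1/(1+e^{-1.1070}) = 0.7516
P_2 = 1/(1+e^{-1.9184}) = 0.8720
L = P_1 × P_2 = 0.7516 × 0.8720 = 0.65534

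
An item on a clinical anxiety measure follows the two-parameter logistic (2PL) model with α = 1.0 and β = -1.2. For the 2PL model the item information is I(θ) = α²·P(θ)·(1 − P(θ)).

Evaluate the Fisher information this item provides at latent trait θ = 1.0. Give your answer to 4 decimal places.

0.0898

P = 1/(1+e^{-2.2000}) = 0.9002
P(1−P) = 0.9002 × 0.0998 = 0.0898
I = α² × P(1−P) = 1.0² × 0.0898 = 0.08980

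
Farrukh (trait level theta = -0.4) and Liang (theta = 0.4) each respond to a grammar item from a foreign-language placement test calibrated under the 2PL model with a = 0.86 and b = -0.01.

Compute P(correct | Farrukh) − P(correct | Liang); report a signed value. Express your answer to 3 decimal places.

P(theta) = 1 / (1 + exp(−a(theta − b)))
P(Farrukh) = 0.4169  [exponent -0.3354]
P(Liang) = 0.5872  [exponent 0.3526]
Difference = 0.4169 − 0.5872 = -0.1703

-0.170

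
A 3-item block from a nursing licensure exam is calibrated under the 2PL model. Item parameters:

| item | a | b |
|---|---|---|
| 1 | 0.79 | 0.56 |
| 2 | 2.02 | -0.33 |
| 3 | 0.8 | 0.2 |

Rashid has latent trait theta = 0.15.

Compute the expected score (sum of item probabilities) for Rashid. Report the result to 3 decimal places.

1.635

P(theta) = 1 / (1 + exp(−a(theta − b)))
P_1 = 1/(1+e^{0.3239}) = 0.4197
P_2 = 1/(1+e^{-0.9696}) = 0.7250
P_3 = 1/(1+e^{0.0400}) = 0.4900
E[score] = 0.4197 + 0.7250 + 0.4900 = 1.6348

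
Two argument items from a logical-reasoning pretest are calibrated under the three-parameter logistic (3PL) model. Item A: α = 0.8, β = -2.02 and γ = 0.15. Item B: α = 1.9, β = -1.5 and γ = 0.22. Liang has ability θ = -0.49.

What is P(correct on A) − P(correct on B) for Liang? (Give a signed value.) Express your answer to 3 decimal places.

P(θ) = γ + (1 − γ) · 1 / (1 + exp(−α(θ − β)))
P_A = 0.8069
P_B = 0.9002
P_A − P_B = -0.0933

-0.093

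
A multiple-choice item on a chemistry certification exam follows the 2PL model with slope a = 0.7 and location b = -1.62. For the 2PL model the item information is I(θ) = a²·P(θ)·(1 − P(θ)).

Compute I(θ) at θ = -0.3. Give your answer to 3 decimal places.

0.100

P = 1/(1+e^{-0.9240}) = 0.7159
P(1−P) = 0.7159 × 0.2841 = 0.2034
I = a² × P(1−P) = 0.7² × 0.2034 = 0.09967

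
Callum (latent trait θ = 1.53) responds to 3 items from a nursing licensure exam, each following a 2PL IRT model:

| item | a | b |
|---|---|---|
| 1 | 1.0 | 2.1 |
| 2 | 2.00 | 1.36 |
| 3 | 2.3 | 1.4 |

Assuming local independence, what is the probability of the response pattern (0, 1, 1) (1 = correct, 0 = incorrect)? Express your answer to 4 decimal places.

P(θ) = 1 / (1 + exp(−a(θ − b)))
P_1 = 1/(1+e^{0.5700}) = 0.3612
P_2 = 1/(1+e^{-0.3400}) = 0.5842
P_3 = 1/(1+e^{-0.2990}) = 0.5742
L = (1−P_1) × P_2 × P_3 = 0.6388 × 0.5842 × 0.5742 = 0.21427

0.2143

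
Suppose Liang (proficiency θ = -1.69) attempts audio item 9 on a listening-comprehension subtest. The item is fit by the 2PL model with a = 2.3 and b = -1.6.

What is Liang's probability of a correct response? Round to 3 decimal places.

P(θ) = 1 / (1 + exp(−a(θ − b)))
Exponent: 2.3 × (-1.69 − (-1.6)) = -0.2070
1/(1 + e^{0.2070}) = 0.4484

0.448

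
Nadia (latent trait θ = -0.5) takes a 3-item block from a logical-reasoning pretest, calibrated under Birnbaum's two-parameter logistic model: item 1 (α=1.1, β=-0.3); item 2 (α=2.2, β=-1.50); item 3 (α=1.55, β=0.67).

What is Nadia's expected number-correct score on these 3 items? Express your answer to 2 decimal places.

1.49

P(θ) = 1 / (1 + exp(−α(θ − β)))
P_1 = 1/(1+e^{0.2200}) = 0.4452
P_2 = 1/(1+e^{-2.2000}) = 0.9002
P_3 = 1/(1+e^{1.8135}) = 0.1402
E[score] = 0.4452 + 0.9002 + 0.1402 = 1.4857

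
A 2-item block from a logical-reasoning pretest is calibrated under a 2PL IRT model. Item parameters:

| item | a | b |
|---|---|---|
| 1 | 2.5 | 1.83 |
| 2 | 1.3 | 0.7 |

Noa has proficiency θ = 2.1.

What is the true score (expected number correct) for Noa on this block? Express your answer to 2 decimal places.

1.52

P(θ) = 1 / (1 + exp(−a(θ − b)))
P_1 = 1/(1+e^{-0.6750}) = 0.6626
P_2 = 1/(1+e^{-1.8200}) = 0.8606
E[score] = 0.6626 + 0.8606 = 1.5232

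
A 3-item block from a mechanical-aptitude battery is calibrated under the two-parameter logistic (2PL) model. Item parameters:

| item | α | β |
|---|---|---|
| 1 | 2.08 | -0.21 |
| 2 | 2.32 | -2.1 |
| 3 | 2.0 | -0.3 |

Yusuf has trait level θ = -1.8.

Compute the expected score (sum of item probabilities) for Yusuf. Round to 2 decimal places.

0.75

P(θ) = 1 / (1 + exp(−α(θ − β)))
P_1 = 1/(1+e^{3.3072}) = 0.0353
P_2 = 1/(1+e^{-0.6960}) = 0.6673
P_3 = 1/(1+e^{3.0000}) = 0.0474
E[score] = 0.0353 + 0.6673 + 0.0474 = 0.7501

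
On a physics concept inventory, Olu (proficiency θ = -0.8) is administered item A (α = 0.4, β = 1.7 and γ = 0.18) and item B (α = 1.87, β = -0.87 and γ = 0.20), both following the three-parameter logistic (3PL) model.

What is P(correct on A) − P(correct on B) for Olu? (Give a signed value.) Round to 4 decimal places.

P(θ) = γ + (1 − γ) · 1 / (1 + exp(−α(θ − β)))
P_A = 0.4005
P_B = 0.6261
P_A − P_B = -0.2256

-0.2256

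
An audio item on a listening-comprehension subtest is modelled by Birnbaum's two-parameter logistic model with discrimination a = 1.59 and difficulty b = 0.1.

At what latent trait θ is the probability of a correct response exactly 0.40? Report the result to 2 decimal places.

-0.16

P(θ) = 1 / (1 + exp(−a(θ − b)))
logit = ln(0.4000/0.6000) = -0.4055
θ = b + logit/(a) = 0.1 + (-0.4055)/1.5900 = -0.1550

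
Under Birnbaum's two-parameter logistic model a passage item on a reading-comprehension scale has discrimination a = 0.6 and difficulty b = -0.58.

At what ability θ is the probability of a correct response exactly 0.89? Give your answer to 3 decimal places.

2.905

P(θ) = 1 / (1 + exp(−a(θ − b)))
logit = ln(0.8900/0.1100) = 2.0907
θ = b + logit/(a) = -0.58 + 2.0907/0.6000 = 2.9046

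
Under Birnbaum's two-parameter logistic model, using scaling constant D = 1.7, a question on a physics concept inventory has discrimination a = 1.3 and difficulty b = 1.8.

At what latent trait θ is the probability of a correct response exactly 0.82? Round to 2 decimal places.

P(θ) = 1 / (1 + exp(−D·a(θ − b)))
logit = ln(0.8200/0.1800) = 1.5163
θ = b + logit/(1.7·a) = 1.8 + 1.5163/2.2100 = 2.4861

2.49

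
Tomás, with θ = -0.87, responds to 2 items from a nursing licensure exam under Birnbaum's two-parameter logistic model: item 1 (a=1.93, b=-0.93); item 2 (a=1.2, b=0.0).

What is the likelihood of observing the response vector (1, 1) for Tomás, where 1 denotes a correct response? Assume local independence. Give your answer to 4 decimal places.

0.1377

P(θ) = 1 / (1 + exp(−a(θ − b)))
P_1 = 1/(1+e^{-0.1158}) = 0.5289
P_2 = 1/(1+e^{1.0440}) = 0.2604
L = P_1 × P_2 = 0.5289 × 0.2604 = 0.13772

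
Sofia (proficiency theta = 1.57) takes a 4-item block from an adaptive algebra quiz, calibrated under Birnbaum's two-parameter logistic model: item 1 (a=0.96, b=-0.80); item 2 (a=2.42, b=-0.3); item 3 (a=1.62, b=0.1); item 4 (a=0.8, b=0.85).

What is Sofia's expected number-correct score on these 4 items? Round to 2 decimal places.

P(theta) = 1 / (1 + exp(−a(theta − b)))
P_1 = 1/(1+e^{-2.2752}) = 0.9068
P_2 = 1/(1+e^{-4.5254}) = 0.9893
P_3 = 1/(1+e^{-2.3814}) = 0.9154
P_4 = 1/(1+e^{-0.5760}) = 0.6401
E[score] = 0.9068 + 0.9893 + 0.9154 + 0.6401 = 3.4516

3.45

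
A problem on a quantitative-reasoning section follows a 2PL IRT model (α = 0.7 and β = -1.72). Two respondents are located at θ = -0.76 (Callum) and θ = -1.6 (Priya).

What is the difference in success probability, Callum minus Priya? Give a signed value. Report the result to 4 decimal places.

0.1410

P(θ) = 1 / (1 + exp(−α(θ − β)))
P(Callum) = 0.6620  [exponent 0.6720]
P(Priya) = 0.5210  [exponent 0.0840]
Difference = 0.6620 − 0.5210 = 0.1410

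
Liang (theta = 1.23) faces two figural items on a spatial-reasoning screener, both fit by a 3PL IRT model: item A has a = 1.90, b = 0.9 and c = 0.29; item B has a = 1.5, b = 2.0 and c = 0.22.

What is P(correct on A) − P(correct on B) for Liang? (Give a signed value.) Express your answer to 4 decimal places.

0.3459

P(theta) = c + (1 − c) · 1 / (1 + exp(−a(theta − b)))
P_A = 0.7528
P_B = 0.4069
P_A − P_B = 0.3459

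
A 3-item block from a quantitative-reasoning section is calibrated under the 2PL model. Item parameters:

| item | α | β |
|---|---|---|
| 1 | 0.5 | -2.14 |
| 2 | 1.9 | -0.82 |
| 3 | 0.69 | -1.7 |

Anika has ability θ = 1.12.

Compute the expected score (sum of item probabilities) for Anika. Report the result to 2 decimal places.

2.69

P(θ) = 1 / (1 + exp(−α(θ − β)))
P_1 = 1/(1+e^{-1.6300}) = 0.8362
P_2 = 1/(1+e^{-3.6860}) = 0.9755
P_3 = 1/(1+e^{-1.9458}) = 0.8750
E[score] = 0.8362 + 0.9755 + 0.8750 = 2.6867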